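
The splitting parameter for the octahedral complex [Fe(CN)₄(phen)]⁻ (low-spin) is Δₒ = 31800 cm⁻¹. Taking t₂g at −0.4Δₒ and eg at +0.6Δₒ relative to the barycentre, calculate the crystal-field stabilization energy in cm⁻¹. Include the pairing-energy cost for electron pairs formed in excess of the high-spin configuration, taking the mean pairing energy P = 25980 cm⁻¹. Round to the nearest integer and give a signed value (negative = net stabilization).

-11640

Ligand charges: 4×(-1) from CN⁻ and 1×(+0) from phen sum to -4; with overall charge -1, Fe is +3.
Fe is in group 8, so Fe³⁺ is d⁵ (8 − 3 = 5).
Configuration: t₂g⁵ eg⁰.
Orbital CFSE = 5(-0.4) + 0(0.6) = -2.0Δₒ = -2.0 × 31800 = -63600 cm⁻¹.
Relative to high-spin t₂g³ eg² (0 paired), the low-spin configuration has 2 additional pairs, contributing +2 × 25980 = +51960 cm⁻¹.
Combining: -63600 + 51960 = -11640 cm⁻¹.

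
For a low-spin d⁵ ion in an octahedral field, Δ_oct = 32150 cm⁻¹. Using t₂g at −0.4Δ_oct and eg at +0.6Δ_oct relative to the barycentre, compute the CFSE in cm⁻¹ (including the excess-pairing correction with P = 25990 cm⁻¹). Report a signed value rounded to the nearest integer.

-12320

Configuration: t₂g⁵ eg⁰.
CFSE(orbital) = 5×(-0.4Δ_oct) + 0×(0.6Δ_oct) = -2.0Δ_oct; with Δ_oct = 32150 cm⁻¹ that is -64300 cm⁻¹.
Relative to high-spin t₂g³ eg² (0 paired), the low-spin configuration has 2 additional pairs, contributing +2 × 25990 = +51980 cm⁻¹.
Overall CFSE = -64300 + 51980 = -12320 cm⁻¹.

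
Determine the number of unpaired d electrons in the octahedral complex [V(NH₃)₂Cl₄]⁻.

2

Ligand charges: 2×(+0) from NH₃ and 4×(-1) from Cl⁻ sum to -4; with overall charge -1, V is +3.
V sits in group 5; removing 3 electrons leaves V³⁺ with 5 − 3 = 2 d electrons.
Configuration: t₂g² eg⁰, giving 2 unpaired electrons.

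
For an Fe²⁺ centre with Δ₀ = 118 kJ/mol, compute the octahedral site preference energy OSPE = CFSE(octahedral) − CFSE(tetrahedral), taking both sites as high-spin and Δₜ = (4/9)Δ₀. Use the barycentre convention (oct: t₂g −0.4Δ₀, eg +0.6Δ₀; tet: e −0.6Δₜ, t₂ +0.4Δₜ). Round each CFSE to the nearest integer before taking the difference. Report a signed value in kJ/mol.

Fe is in group 8, so Fe²⁺ is d⁶ (8 − 2 = 6).
In an octahedral site d⁶ (HS) is t₂g⁴ eg², giving CFSE(oct) = -0.4Δ₀ = -47 kJ/mol.
Tetrahedral e³ t₂³ gives -0.6Δₜ = -0.6 × (4/9) × 118 = -31 kJ/mol.
Subtracting, OSPE = -47 − (-31) = -16 kJ/mol.

-16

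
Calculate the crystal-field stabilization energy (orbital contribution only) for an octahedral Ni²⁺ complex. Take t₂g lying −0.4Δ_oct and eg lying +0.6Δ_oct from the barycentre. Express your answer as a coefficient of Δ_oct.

Ni sits in group 10; removing 2 electrons leaves Ni²⁺ with 10 − 2 = 8 d electrons.
Configuration: t₂g⁶ eg².
CFSE = 6(-0.4Δ_oct) + 2(0.6Δ_oct) = -2.4Δ_oct + 1.2Δ_oct = -1.2Δ_oct.

-1.2 Δ_oct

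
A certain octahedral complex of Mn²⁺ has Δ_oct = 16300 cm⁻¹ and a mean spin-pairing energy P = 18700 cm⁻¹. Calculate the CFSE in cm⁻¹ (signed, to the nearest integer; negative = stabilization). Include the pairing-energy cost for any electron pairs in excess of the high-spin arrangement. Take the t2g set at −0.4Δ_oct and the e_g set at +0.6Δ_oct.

0

Group 7 minus oxidation state +2 gives a d⁵ configuration for Mn²⁺.
Δ_oct < P, so pairing is avoided: the ground state is high-spin.
Filling d⁵ accordingly: t2g^3 e_g^2.
Orbital CFSE = 0.0Δ_oct = 0.0 × 16300 = 0 cm⁻¹.
High-spin has no excess pairs, so no pairing correction applies.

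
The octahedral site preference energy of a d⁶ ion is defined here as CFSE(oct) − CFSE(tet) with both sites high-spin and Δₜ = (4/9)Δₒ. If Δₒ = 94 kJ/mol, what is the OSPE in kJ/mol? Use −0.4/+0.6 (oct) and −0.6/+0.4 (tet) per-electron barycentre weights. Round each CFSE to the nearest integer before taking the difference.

Octahedral (high-spin): t2g^4 e_g^2, CFSE = 4(−0.4) + 2(+0.6) = -0.4Δₒ = -0.4 × 94 = -38 kJ/mol.
In a tetrahedral site the filling is e^3 t2^3: CFSE(tet) = -0.6Δₜ = -0.6 × (4/9)(94) = -25 kJ/mol.
OSPE = -38 − (-25) = -13 kJ/mol.

-13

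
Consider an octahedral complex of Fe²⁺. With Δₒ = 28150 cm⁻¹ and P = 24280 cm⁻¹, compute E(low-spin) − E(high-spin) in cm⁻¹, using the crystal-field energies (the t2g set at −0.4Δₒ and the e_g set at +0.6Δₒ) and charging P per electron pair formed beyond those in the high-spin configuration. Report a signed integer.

Fe²⁺: group 8, so d-count = 8 − 2 = 6.
High-spin d⁶ fills as t2g^4 e_g^2 with CFSE 4(−0.4) + 2(+0.6) = -0.4Δₒ = -11260 cm⁻¹.
Low-spin: t2g^6 e_g^0, orbital CFSE = -2.4Δₒ = -67560 cm⁻¹; plus 2 excess pairs × P = +48560 cm⁻¹; total -19000 cm⁻¹.
The difference is -19000 − (-11260) = -7740 cm⁻¹, so low-spin lies lower.

-7740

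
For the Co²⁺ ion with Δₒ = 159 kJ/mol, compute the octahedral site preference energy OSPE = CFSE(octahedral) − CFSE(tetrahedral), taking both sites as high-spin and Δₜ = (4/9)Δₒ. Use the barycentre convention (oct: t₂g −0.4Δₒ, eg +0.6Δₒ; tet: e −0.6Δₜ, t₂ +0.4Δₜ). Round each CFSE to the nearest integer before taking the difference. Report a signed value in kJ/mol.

-42

Co is in group 9, so Co²⁺ is d⁷ (9 − 2 = 7).
Octahedral (high-spin): t₂g⁵ eg², CFSE = 5(−0.4) + 2(+0.6) = -0.8Δₒ = -0.8 × 159 = -127 kJ/mol.
Tetrahedral: e⁴ t₂³, CFSE = 4(−0.6) + 3(+0.4) = -1.2Δₜ = -1.2 × (4/9) × 159 = -85 kJ/mol.
Subtracting, OSPE = -127 − (-85) = -42 kJ/mol.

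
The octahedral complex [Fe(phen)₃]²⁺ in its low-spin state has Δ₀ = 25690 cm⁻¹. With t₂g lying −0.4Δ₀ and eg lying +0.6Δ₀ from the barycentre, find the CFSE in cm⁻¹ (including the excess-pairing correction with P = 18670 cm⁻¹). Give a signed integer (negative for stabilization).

phen is neutral, so the +2 overall charge sits on Fe: oxidation state +2.
Fe is in group 8, so Fe²⁺ is d⁶ (8 − 2 = 6).
The d⁶ electrons fill as t₂g⁶ eg⁰.
Orbital CFSE = 6(-0.4) + 0(0.6) = -2.4Δ₀ = -2.4 × 25690 = -61656 cm⁻¹.
Relative to high-spin t₂g⁴ eg² (1 paired), the low-spin configuration has 2 additional pairs, contributing +2 × 18670 = +37340 cm⁻¹.
Combining: -61656 + 37340 = -24316 cm⁻¹.

-24316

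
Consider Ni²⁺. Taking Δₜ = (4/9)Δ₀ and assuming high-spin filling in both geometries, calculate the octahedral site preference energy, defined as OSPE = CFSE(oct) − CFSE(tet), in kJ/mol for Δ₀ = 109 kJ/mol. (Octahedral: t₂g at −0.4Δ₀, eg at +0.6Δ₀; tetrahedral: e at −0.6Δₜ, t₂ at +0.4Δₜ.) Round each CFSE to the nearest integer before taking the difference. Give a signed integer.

Ni sits in group 10; removing 2 electrons leaves Ni²⁺ with 10 − 2 = 8 d electrons.
Octahedral high-spin t₂g⁶ eg²: CFSE = -1.2 × 109 = -131 kJ/mol.
Tetrahedral: e⁴ t₂⁴, CFSE = 4(−0.6) + 4(+0.4) = -0.8Δₜ = -0.8 × (4/9) × 109 = -39 kJ/mol.
OSPE = -131 − (-39) = -92 kJ/mol.

-92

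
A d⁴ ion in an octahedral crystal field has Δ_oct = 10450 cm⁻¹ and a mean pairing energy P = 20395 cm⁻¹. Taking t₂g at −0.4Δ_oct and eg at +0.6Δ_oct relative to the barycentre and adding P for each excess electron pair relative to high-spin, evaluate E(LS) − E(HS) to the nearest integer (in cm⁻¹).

In the high-spin limit (t₂g³ eg¹) the orbital term is -0.6Δ_oct = -6270 cm⁻¹, with no excess pairing.
Low-spin t₂g⁴ eg⁰ gives -1.6Δ_oct = -16720 cm⁻¹, but forming 1 extra pair costs 1P = 20395 cm⁻¹, so E(LS) = -16720 + 20395 = 3675 cm⁻¹.
The difference is 3675 − (-6270) = 9945 cm⁻¹, so high-spin lies lower.

9945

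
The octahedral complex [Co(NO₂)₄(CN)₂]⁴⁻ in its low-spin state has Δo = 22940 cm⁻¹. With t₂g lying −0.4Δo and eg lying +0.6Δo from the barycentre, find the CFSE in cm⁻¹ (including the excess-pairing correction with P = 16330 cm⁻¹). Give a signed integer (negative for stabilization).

-24962

Ligand charges: 4×(-1) from NO₂⁻ and 2×(-1) from CN⁻ sum to -6; with overall charge -4, Co is +2.
Co is in group 9, so Co²⁺ is d⁷ (9 − 2 = 7).
The d⁷ electrons fill as t₂g⁶ eg¹.
The orbital stabilization is -1.8Δo = -1.8 × 22940 = -41292 cm⁻¹.
Relative to high-spin t₂g⁵ eg² (2 paired), the low-spin configuration has 1 additional pair, contributing +1 × 16330 = +16330 cm⁻¹.
Net CFSE = -41292 + 16330 = -24962 cm⁻¹.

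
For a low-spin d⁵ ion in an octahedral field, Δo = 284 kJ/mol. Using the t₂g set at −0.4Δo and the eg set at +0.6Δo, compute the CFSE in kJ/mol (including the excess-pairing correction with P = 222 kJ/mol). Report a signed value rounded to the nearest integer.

-124

Configuration: t₂g⁵ eg⁰.
Orbital CFSE = 5(-0.4) + 0(0.6) = -2.0Δo = -2.0 × 284 = -568 kJ/mol.
Pairing penalty: 2 pairs vs 0 in the high-spin reference → 2 extra × P = 444 kJ/mol.
Net CFSE = -568 + 444 = -124 kJ/mol.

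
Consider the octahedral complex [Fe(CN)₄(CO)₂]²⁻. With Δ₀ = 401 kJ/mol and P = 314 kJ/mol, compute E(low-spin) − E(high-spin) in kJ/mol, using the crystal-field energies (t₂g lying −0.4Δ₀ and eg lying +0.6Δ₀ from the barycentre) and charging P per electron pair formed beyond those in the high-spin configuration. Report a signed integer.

Ligand charges: 4×(-1) from CN⁻ and 2×(+0) from CO sum to -4; with overall charge -2, Fe is +2.
Fe sits in group 8; removing 2 electrons leaves Fe²⁺ with 8 − 2 = 6 d electrons.
High-spin: t₂g⁴ eg², CFSE = -0.4Δ₀ = -160 kJ/mol.
Low-spin t₂g⁶ eg⁰ gives -2.4Δ₀ = -962 kJ/mol, but forming 2 extra pairs costs 2P = 628 kJ/mol, so E(LS) = -962 + 628 = -334 kJ/mol.
The difference is -334 − (-160) = -174 kJ/mol, so low-spin lies lower.

-174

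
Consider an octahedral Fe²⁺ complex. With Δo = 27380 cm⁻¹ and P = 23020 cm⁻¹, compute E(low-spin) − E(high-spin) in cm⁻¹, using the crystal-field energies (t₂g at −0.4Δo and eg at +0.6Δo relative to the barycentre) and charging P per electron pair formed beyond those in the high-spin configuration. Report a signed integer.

-8720

Group 8 minus oxidation state +2 gives a d⁶ configuration for Fe²⁺.
In the high-spin limit (t₂g⁴ eg²) the orbital term is -0.4Δo = -10952 cm⁻¹, with no excess pairing.
For low-spin the configuration is t₂g⁶ eg⁰: orbital energy -2.4 × 27380 = -65712 cm⁻¹, and 2 additional pairs relative to high-spin add 46040 cm⁻¹, giving -19672 cm⁻¹.
Thus E(LS) − E(HS) = -8720 cm⁻¹.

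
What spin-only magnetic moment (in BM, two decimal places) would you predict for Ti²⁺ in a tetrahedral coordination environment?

2.83 BM

Ti sits in group 4; removing 2 electrons leaves Ti²⁺ with 4 − 2 = 2 d electrons.
Tetrahedral splitting is small, so the complex is high-spin.
Configuration: e² t₂⁰ → 2 unpaired electrons.
μ(spin-only) = √[2(2+2)] = √8 ≈ 2.83 BM.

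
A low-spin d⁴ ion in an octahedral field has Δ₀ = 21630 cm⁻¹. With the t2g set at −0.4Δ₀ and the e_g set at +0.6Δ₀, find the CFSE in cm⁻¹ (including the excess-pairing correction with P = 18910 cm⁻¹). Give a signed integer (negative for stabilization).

The d⁴ electrons fill as t2g^4 e_g^0.
The orbital stabilization is -1.6Δ₀ = -1.6 × 21630 = -34608 cm⁻¹.
Relative to high-spin t2g^3 e_g^1 (0 paired), the low-spin configuration has 1 additional pair, contributing +1 × 18910 = +18910 cm⁻¹.
Overall CFSE = -34608 + 18910 = -15698 cm⁻¹.

-15698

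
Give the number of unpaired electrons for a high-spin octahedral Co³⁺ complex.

Co³⁺: group 9, so d-count = 9 − 3 = 6.
Configuration: t2g^4 e_g^2, giving 4 unpaired electrons.

4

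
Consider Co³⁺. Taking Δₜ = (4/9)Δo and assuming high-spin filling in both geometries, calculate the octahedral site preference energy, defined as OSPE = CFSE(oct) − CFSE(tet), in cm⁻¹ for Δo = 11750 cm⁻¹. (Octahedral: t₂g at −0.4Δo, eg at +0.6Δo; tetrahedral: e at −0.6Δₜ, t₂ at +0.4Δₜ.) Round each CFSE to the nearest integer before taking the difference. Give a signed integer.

-1567

Co³⁺: group 9, so d-count = 9 − 3 = 6.
Octahedral (high-spin): t₂g⁴ eg², CFSE = 4(−0.4) + 2(+0.6) = -0.4Δo = -0.4 × 11750 = -4700 cm⁻¹.
Tetrahedral: e³ t₂³, CFSE = 3(−0.6) + 3(+0.4) = -0.6Δₜ = -0.6 × (4/9) × 11750 = -3133 cm⁻¹.
OSPE = CFSE(oct) − CFSE(tet) = -4700 − (-3133) = -1567 cm⁻¹.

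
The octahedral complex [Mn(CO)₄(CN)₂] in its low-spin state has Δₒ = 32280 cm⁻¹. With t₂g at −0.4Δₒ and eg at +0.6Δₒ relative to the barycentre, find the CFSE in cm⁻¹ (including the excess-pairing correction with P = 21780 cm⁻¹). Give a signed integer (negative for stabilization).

Ligand charges: 4×(+0) from CO and 2×(-1) from CN⁻ sum to -2; with overall charge +0, Mn is +2.
Mn sits in group 7; removing 2 electrons leaves Mn²⁺ with 7 − 2 = 5 d electrons.
Configuration: t₂g⁵ eg⁰.
CFSE(orbital) = 5×(-0.4Δₒ) + 0×(0.6Δₒ) = -2.0Δₒ; with Δₒ = 32280 cm⁻¹ that is -64560 cm⁻¹.
High-spin d⁵ would be t₂g³ eg² with 0 pairs; low-spin has 2, so 2 excess pairs cost +2P = +43560 cm⁻¹.
Overall CFSE = -64560 + 43560 = -21000 cm⁻¹.

-21000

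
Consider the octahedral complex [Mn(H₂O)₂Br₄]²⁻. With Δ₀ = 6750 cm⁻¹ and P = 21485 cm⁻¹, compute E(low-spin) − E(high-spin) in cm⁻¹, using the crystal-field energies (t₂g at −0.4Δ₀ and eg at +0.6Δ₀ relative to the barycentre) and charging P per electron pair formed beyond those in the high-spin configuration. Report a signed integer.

Ligand charges: 2×(+0) from H₂O and 4×(-1) from Br⁻ sum to -4; with overall charge -2, Mn is +2.
Mn²⁺: group 7, so d-count = 7 − 2 = 5.
In the high-spin limit (t₂g³ eg²) the orbital term is 0.0Δ₀ = 0 cm⁻¹, with no excess pairing.
Low-spin t₂g⁵ eg⁰ gives -2.0Δ₀ = -13500 cm⁻¹, but forming 2 extra pairs costs 2P = 42970 cm⁻¹, so E(LS) = -13500 + 42970 = 29470 cm⁻¹.
Thus E(LS) − E(HS) = 29470 cm⁻¹.

29470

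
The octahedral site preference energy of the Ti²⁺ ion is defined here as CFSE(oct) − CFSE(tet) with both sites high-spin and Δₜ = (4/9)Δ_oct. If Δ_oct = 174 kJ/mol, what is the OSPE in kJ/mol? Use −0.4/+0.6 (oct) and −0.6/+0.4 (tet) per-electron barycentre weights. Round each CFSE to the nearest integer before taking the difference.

Ti²⁺: group 4, so d-count = 4 − 2 = 2.
In an octahedral site d² (HS) is t₂g² eg⁰, giving CFSE(oct) = -0.8Δ_oct = -139 kJ/mol.
Tetrahedral: e² t₂⁰, CFSE = 2(−0.6) + 0(+0.4) = -1.2Δₜ = -1.2 × (4/9) × 174 = -93 kJ/mol.
OSPE = -139 − (-93) = -46 kJ/mol.

-46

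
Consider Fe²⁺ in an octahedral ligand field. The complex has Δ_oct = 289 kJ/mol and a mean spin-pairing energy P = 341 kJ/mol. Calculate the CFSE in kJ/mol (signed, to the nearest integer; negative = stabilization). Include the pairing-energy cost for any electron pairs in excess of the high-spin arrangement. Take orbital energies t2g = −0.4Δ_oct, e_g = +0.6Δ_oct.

Fe is in group 8, so Fe²⁺ is d⁶ (8 − 2 = 6).
Δ_oct < P, so pairing is avoided: the ground state is high-spin.
Configuration: t2g^4 e_g^2.
Orbital CFSE = -0.4Δ_oct = -0.4 × 289 = -116 kJ/mol.
High-spin has no excess pairs, so no pairing correction applies.

-116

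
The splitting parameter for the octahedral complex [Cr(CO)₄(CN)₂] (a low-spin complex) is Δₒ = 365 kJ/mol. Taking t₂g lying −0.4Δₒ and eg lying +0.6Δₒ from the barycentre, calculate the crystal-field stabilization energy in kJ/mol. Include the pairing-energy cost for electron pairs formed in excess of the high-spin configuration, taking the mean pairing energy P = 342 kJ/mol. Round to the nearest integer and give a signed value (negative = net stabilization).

Ligand charges: 4×(+0) from CO and 2×(-1) from CN⁻ sum to -2; with overall charge +0, Cr is +2.
Cr is in group 6, so Cr²⁺ is d⁴ (6 − 2 = 4).
The d⁴ electrons fill as t₂g⁴ eg⁰.
Orbital CFSE = 4(-0.4) + 0(0.6) = -1.6Δₒ = -1.6 × 365 = -584 kJ/mol.
Pairing penalty: 1 pair vs 0 in the high-spin reference → 1 extra × P = 342 kJ/mol.
Overall CFSE = -584 + 342 = -242 kJ/mol.

-242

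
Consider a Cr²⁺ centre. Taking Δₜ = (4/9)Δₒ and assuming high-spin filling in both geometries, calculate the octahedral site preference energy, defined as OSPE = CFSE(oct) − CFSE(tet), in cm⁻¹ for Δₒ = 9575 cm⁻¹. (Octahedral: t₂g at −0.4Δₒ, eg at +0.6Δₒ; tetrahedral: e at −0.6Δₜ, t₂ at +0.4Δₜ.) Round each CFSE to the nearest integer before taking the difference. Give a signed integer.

Cr²⁺: group 6, so d-count = 6 − 2 = 4.
In an octahedral site d⁴ (HS) is t₂g³ eg¹, giving CFSE(oct) = -0.6Δₒ = -5745 cm⁻¹.
In a tetrahedral site the filling is e² t₂²: CFSE(tet) = -0.4Δₜ = -0.4 × (4/9)(9575) = -1702 cm⁻¹.
OSPE = -5745 − (-1702) = -4043 cm⁻¹.

-4043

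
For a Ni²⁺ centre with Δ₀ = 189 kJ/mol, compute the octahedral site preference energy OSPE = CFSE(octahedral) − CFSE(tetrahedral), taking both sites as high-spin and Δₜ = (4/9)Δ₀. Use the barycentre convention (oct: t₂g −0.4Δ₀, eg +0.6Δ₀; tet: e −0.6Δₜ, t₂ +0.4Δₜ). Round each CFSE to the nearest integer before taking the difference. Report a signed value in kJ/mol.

Ni sits in group 10; removing 2 electrons leaves Ni²⁺ with 10 − 2 = 8 d electrons.
In an octahedral site d⁸ (HS) is t₂g⁶ eg², giving CFSE(oct) = -1.2Δ₀ = -227 kJ/mol.
Tetrahedral: e⁴ t₂⁴, CFSE = 4(−0.6) + 4(+0.4) = -0.8Δₜ = -0.8 × (4/9) × 189 = -67 kJ/mol.
OSPE = CFSE(oct) − CFSE(tet) = -227 − (-67) = -160 kJ/mol.

-160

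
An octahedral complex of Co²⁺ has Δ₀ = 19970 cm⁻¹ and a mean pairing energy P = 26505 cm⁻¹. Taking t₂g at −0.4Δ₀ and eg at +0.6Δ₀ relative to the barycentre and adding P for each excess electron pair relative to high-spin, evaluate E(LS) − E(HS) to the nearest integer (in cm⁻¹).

Co²⁺: group 9, so d-count = 9 − 2 = 7.
In the high-spin limit (t₂g⁵ eg²) the orbital term is -0.8Δ₀ = -15976 cm⁻¹, with no excess pairing.
For low-spin the configuration is t₂g⁶ eg¹: orbital energy -1.8 × 19970 = -35946 cm⁻¹, and 1 additional pair relative to high-spin adds 26505 cm⁻¹, giving -9441 cm⁻¹.
E(LS) − E(HS) = -9441 − (-15976) = 6535 cm⁻¹.

6535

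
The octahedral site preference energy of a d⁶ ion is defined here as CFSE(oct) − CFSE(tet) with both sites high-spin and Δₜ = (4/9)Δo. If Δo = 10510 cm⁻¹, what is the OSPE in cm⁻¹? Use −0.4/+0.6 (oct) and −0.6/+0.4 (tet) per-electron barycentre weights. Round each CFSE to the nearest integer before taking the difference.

Octahedral (high-spin): t₂g⁴ eg², CFSE = 4(−0.4) + 2(+0.6) = -0.4Δo = -0.4 × 10510 = -4204 cm⁻¹.
Tetrahedral: e³ t₂³, CFSE = 3(−0.6) + 3(+0.4) = -0.6Δₜ = -0.6 × (4/9) × 10510 = -2803 cm⁻¹.
OSPE = CFSE(oct) − CFSE(tet) = -4204 − (-2803) = -1401 cm⁻¹.

-1401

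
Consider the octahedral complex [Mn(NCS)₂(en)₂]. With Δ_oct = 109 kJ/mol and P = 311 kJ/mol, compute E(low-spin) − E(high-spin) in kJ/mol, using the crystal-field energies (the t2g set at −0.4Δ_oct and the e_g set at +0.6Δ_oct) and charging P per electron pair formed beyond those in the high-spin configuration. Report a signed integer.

404

Ligand charges: 2×(-1) from NCS⁻ and 2×(+0) from en sum to -2; with overall charge +0, Mn is +2.
Mn sits in group 7; removing 2 electrons leaves Mn²⁺ with 7 − 2 = 5 d electrons.
High-spin: t2g^3 e_g^2, CFSE = 0.0Δ_oct = 0 kJ/mol.
Low-spin t2g^5 e_g^0 gives -2.0Δ_oct = -218 kJ/mol, but forming 2 extra pairs costs 2P = 622 kJ/mol, so E(LS) = -218 + 622 = 404 kJ/mol.
Thus E(LS) − E(HS) = 404 kJ/mol.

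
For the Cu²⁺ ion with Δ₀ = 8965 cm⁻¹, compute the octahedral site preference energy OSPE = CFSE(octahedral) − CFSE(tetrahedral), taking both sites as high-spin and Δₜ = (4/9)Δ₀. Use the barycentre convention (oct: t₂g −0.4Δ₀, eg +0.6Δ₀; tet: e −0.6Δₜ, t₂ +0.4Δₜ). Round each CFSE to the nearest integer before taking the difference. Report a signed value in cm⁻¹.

Cu sits in group 11; removing 2 electrons leaves Cu²⁺ with 11 − 2 = 9 d electrons.
Octahedral (high-spin): t2g^6 e_g^3, CFSE = 6(−0.4) + 3(+0.6) = -0.6Δ₀ = -0.6 × 8965 = -5379 cm⁻¹.
Tetrahedral: e^4 t2^5, CFSE = 4(−0.6) + 5(+0.4) = -0.4Δₜ = -0.4 × (4/9) × 8965 = -1594 cm⁻¹.
OSPE = -5379 − (-1594) = -3785 cm⁻¹.

-3785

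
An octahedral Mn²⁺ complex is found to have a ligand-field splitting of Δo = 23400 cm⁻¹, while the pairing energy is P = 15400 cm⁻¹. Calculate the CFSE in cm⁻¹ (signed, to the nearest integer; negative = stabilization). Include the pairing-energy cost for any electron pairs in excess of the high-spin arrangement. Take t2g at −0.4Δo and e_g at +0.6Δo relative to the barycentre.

Group 7 minus oxidation state +2 gives a d⁵ configuration for Mn²⁺.
Here Δo > P (23400 > 15400), so the low-spin state is favoured.
Configuration: t2g^5 e_g^0.
Orbital CFSE = -2.0Δo = -2.0 × 23400 = -46800 cm⁻¹.
Excess pairs vs high-spin: 2 − 0 = 2; pairing cost = +30800 cm⁻¹.
Net CFSE = -46800 + 30800 = -16000 cm⁻¹.

-16000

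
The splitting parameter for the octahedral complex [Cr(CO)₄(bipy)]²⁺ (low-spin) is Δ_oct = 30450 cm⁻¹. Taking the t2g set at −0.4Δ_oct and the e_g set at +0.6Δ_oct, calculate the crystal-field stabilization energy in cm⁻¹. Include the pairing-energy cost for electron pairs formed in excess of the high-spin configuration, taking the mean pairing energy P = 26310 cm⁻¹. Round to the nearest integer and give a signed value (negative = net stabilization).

-22410

Ligand charges: 4×(+0) from CO and 1×(+0) from bipy sum to +0; with overall charge +2, Cr is +2.
Cr is in group 6, so Cr²⁺ is d⁴ (6 − 2 = 4).
The d⁴ electrons fill as t2g^4 e_g^0.
CFSE(orbital) = 4×(-0.4Δ_oct) + 0×(0.6Δ_oct) = -1.6Δ_oct; with Δ_oct = 30450 cm⁻¹ that is -48720 cm⁻¹.
High-spin d⁴ would be t2g^3 e_g^1 with 0 pairs; low-spin has 1, so 1 excess pair costs +1P = +26310 cm⁻¹.
Net CFSE = -48720 + 26310 = -22410 cm⁻¹.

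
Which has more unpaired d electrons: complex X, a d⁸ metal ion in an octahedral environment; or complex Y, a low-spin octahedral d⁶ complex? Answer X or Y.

X

X: t2g^6 e_g^2 → 2 unpaired.
Y: t₂g⁶ eg⁰ → 0 unpaired.
So X has more unpaired electrons.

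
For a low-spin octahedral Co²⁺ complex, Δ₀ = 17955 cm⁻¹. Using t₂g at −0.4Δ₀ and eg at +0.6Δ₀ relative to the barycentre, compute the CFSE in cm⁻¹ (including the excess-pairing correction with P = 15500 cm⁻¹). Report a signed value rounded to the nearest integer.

Co²⁺: group 9, so d-count = 9 − 2 = 7.
Electron filling gives t₂g⁶ eg¹.
CFSE(orbital) = 6×(-0.4Δ₀) + 1×(0.6Δ₀) = -1.8Δ₀; with Δ₀ = 17955 cm⁻¹ that is -32319 cm⁻¹.
Relative to high-spin t₂g⁵ eg² (2 paired), the low-spin configuration has 1 additional pair, contributing +1 × 15500 = +15500 cm⁻¹.
Overall CFSE = -32319 + 15500 = -16819 cm⁻¹.

-16819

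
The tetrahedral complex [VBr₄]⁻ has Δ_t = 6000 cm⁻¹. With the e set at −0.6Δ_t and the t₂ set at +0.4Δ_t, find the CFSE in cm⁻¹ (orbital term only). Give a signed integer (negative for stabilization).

Each Br⁻ contributes -1; 4 × (-1) = -4. With overall charge -1, V is in the +3 oxidation state.
Group 5 minus oxidation state +3 gives a d² configuration for V³⁺.
Tetrahedral fields are weak (Δₜ ≈ 4/9 Δₒ), so electrons fill high-spin.
Configuration: e² t₂⁰.
The orbital stabilization is -1.2Δ_t = -1.2 × 6000 = -7200 cm⁻¹.

-7200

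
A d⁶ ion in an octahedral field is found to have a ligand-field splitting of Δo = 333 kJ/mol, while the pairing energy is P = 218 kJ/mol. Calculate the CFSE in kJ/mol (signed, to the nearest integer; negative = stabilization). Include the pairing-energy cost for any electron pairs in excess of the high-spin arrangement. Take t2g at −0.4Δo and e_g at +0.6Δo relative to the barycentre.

Since Δo = 333 kJ/mol > P = 218 kJ/mol, the complex adopts the low-spin configuration.
Filling d⁶ accordingly: t2g^6 e_g^0.
Orbital CFSE = -2.4Δo = -2.4 × 333 = -799 kJ/mol.
Excess pairs vs high-spin: 3 − 1 = 2; pairing cost = +436 kJ/mol.
Net CFSE = -799 + 436 = -363 kJ/mol.

-363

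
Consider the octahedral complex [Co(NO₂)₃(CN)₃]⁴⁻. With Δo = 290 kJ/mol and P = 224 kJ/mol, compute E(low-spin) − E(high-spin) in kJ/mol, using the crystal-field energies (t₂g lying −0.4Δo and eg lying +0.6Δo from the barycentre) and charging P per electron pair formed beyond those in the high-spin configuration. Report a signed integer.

Ligand charges: 3×(-1) from NO₂⁻ and 3×(-1) from CN⁻ sum to -6; with overall charge -4, Co is +2.
Group 9 minus oxidation state +2 gives a d⁷ configuration for Co²⁺.
High-spin d⁷ fills as t₂g⁵ eg² with CFSE 5(−0.4) + 2(+0.6) = -0.8Δo = -232 kJ/mol.
Low-spin t₂g⁶ eg¹ gives -1.8Δo = -522 kJ/mol, but forming 1 extra pair costs 1P = 224 kJ/mol, so E(LS) = -522 + 224 = -298 kJ/mol.
Thus E(LS) − E(HS) = -66 kJ/mol.

-66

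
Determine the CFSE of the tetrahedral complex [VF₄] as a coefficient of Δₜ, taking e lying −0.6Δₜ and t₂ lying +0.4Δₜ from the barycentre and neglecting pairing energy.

-0.6 Δₜ

Each F⁻ contributes -1; 4 × (-1) = -4. With overall charge +0, V is in the +4 oxidation state.
V sits in group 5; removing 4 electrons leaves V⁴⁺ with 5 − 4 = 1 d electrons.
With tetrahedral geometry the complex is necessarily high-spin.
Configuration: e¹ t₂⁰.
CFSE = 1(-0.6Δₜ) + 0(0.4Δₜ) = -0.6Δₜ + 0.0Δₜ = -0.6Δₜ.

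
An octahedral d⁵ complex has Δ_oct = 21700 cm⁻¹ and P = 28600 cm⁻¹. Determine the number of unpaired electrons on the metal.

With Δ_oct < P the complex is high-spin.
That gives t2g^3 e_g^2.
Unpaired electrons: 5.

5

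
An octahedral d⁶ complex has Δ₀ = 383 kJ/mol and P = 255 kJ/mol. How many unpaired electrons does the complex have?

0

Here Δ₀ > P (383 > 255), so the low-spin state is favoured.
Filling d⁶ accordingly: t2g^6 e_g^0.
Unpaired electrons: 0.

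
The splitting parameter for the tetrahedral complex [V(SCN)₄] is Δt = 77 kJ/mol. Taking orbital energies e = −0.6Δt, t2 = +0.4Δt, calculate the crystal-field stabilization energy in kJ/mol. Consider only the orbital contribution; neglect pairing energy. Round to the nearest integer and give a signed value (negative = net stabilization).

Each SCN⁻ contributes -1; 4 × (-1) = -4. With overall charge +0, V is in the +4 oxidation state.
Group 5 minus oxidation state +4 gives a d¹ configuration for V⁴⁺.
Tetrahedral fields are weak (Δₜ ≈ 4/9 Δₒ), so electrons fill high-spin.
Configuration: e^1 t2^0.
CFSE(orbital) = 1×(-0.6Δt) + 0×(0.4Δt) = -0.6Δt; with Δt = 77 kJ/mol that is -46 kJ/mol.

-46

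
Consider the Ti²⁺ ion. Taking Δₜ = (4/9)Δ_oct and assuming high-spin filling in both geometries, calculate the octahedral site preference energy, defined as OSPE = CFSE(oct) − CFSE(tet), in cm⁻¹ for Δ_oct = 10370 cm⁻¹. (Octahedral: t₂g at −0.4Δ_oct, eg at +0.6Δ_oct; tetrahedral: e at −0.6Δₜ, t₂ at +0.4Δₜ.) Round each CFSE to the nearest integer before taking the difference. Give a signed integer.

-2765

Ti²⁺: group 4, so d-count = 4 − 2 = 2.
Octahedral (high-spin): t2g^2 e_g^0, CFSE = 2(−0.4) + 0(+0.6) = -0.8Δ_oct = -0.8 × 10370 = -8296 cm⁻¹.
Tetrahedral e^2 t2^0 gives -1.2Δₜ = -1.2 × (4/9) × 10370 = -5531 cm⁻¹.
OSPE = CFSE(oct) − CFSE(tet) = -8296 − (-5531) = -2765 cm⁻¹.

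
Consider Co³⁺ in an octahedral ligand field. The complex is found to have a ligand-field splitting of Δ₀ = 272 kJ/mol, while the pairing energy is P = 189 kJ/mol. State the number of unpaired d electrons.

0

Co³⁺: group 9, so d-count = 9 − 3 = 6.
Here Δ₀ > P (272 > 189), so the low-spin state is favoured.
Filling d⁶ accordingly: t₂g⁶ eg⁰.
Unpaired electrons: 0.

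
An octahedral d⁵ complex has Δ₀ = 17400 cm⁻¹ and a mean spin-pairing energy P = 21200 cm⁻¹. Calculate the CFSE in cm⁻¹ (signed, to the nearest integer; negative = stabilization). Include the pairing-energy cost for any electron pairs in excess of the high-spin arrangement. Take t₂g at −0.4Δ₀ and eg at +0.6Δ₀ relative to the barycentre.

0

Δ₀ < P, so pairing is avoided: the ground state is high-spin.
Configuration: t₂g³ eg².
Orbital CFSE = 0.0Δ₀ = 0.0 × 17400 = 0 cm⁻¹.
High-spin has no excess pairs, so no pairing correction applies.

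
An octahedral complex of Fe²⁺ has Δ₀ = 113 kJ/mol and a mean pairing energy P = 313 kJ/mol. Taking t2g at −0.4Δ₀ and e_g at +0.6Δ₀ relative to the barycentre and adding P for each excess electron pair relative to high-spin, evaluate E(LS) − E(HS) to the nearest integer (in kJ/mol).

Fe sits in group 8; removing 2 electrons leaves Fe²⁺ with 8 − 2 = 6 d electrons.
High-spin d⁶ fills as t2g^4 e_g^2 with CFSE 4(−0.4) + 2(+0.6) = -0.4Δ₀ = -45 kJ/mol.
Low-spin t2g^6 e_g^0 gives -2.4Δ₀ = -271 kJ/mol, but forming 2 extra pairs costs 2P = 626 kJ/mol, so E(LS) = -271 + 626 = 355 kJ/mol.
E(LS) − E(HS) = 355 − (-45) = 400 kJ/mol.

400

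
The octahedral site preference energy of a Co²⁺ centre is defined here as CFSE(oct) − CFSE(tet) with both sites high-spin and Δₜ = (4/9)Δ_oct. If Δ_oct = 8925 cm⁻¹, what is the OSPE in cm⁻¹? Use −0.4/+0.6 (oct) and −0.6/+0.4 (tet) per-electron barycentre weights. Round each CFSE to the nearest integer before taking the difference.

Co sits in group 9; removing 2 electrons leaves Co²⁺ with 9 − 2 = 7 d electrons.
Octahedral high-spin t2g^5 e_g^2: CFSE = -0.8 × 8925 = -7140 cm⁻¹.
In a tetrahedral site the filling is e^4 t2^3: CFSE(tet) = -1.2Δₜ = -1.2 × (4/9)(8925) = -4760 cm⁻¹.
Subtracting, OSPE = -7140 − (-4760) = -2380 cm⁻¹.

-2380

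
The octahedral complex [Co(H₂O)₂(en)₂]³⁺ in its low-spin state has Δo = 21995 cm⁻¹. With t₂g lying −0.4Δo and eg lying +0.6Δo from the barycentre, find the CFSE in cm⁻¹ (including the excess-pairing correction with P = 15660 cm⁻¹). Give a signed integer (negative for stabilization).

Ligand charges: 2×(+0) from H₂O and 2×(+0) from en sum to +0; with overall charge +3, Co is +3.
Co sits in group 9; removing 3 electrons leaves Co³⁺ with 9 − 3 = 6 d electrons.
Configuration: t₂g⁶ eg⁰.
CFSE(orbital) = 6×(-0.4Δo) + 0×(0.6Δo) = -2.4Δo; with Δo = 21995 cm⁻¹ that is -52788 cm⁻¹.
Relative to high-spin t₂g⁴ eg² (1 paired), the low-spin configuration has 2 additional pairs, contributing +2 × 15660 = +31320 cm⁻¹.
Net CFSE = -52788 + 31320 = -21468 cm⁻¹.

-21468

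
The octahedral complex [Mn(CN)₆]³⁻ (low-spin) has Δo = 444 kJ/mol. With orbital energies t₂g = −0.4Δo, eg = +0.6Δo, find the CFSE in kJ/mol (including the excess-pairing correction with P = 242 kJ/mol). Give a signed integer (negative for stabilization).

-468

Each CN⁻ contributes -1; 6 × (-1) = -6. With overall charge -3, Mn is in the +3 oxidation state.
Mn sits in group 7; removing 3 electrons leaves Mn³⁺ with 7 − 3 = 4 d electrons.
The d⁴ electrons fill as t₂g⁴ eg⁰.
Orbital CFSE = 4(-0.4) + 0(0.6) = -1.6Δo = -1.6 × 444 = -710 kJ/mol.
High-spin d⁴ would be t₂g³ eg¹ with 0 pairs; low-spin has 1, so 1 excess pair costs +1P = +242 kJ/mol.
Combining: -710 + 242 = -468 kJ/mol.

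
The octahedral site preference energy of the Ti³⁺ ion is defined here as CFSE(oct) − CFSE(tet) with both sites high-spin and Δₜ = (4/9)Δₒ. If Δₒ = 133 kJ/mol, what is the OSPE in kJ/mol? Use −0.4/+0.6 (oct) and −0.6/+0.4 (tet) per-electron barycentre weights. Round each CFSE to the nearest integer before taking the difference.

Ti sits in group 4; removing 3 electrons leaves Ti³⁺ with 4 − 3 = 1 d electrons.
Octahedral high-spin t₂g¹ eg⁰: CFSE = -0.4 × 133 = -53 kJ/mol.
Tetrahedral e¹ t₂⁰ gives -0.6Δₜ = -0.6 × (4/9) × 133 = -35 kJ/mol.
OSPE = CFSE(oct) − CFSE(tet) = -53 − (-35) = -18 kJ/mol.

-18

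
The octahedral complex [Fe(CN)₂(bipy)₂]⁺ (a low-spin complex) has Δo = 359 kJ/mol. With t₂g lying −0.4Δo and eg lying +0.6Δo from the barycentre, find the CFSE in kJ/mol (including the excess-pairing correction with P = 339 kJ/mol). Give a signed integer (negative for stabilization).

-40

Ligand charges: 2×(-1) from CN⁻ and 2×(+0) from bipy sum to -2; with overall charge +1, Fe is +3.
Fe sits in group 8; removing 3 electrons leaves Fe³⁺ with 8 − 3 = 5 d electrons.
Configuration: t₂g⁵ eg⁰.
The orbital stabilization is -2.0Δo = -2.0 × 359 = -718 kJ/mol.
Relative to high-spin t₂g³ eg² (0 paired), the low-spin configuration has 2 additional pairs, contributing +2 × 339 = +678 kJ/mol.
Combining: -718 + 678 = -40 kJ/mol.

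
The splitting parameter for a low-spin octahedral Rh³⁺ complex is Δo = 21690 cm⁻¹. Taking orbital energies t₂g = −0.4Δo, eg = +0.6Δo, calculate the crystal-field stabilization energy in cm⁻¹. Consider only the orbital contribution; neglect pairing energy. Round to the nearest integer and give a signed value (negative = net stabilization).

-52056

Group 9 minus oxidation state +3 gives a d⁶ configuration for Rh³⁺.
Configuration: t₂g⁶ eg⁰.
CFSE(orbital) = 6×(-0.4Δo) + 0×(0.6Δo) = -2.4Δo; with Δo = 21690 cm⁻¹ that is -52056 cm⁻¹.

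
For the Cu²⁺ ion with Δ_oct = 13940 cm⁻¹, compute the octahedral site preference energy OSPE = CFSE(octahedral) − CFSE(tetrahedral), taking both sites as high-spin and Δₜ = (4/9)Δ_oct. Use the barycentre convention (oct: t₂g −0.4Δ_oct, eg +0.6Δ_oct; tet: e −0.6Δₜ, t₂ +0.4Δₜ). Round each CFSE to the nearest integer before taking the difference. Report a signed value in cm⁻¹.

-5886

Cu is in group 11, so Cu²⁺ is d⁹ (11 − 2 = 9).
Octahedral (high-spin): t₂g⁶ eg³, CFSE = 6(−0.4) + 3(+0.6) = -0.6Δ_oct = -0.6 × 13940 = -8364 cm⁻¹.
Tetrahedral: e⁴ t₂⁵, CFSE = 4(−0.6) + 5(+0.4) = -0.4Δₜ = -0.4 × (4/9) × 13940 = -2478 cm⁻¹.
OSPE = CFSE(oct) − CFSE(tet) = -8364 − (-2478) = -5886 cm⁻¹.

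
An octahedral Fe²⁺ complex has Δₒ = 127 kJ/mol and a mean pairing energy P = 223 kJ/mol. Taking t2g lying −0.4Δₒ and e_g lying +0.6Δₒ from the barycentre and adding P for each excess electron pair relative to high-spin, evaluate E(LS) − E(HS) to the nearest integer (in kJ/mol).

Fe is in group 8, so Fe²⁺ is d⁶ (8 − 2 = 6).
In the high-spin limit (t2g^4 e_g^2) the orbital term is -0.4Δₒ = -51 kJ/mol, with no excess pairing.
Low-spin: t2g^6 e_g^0, orbital CFSE = -2.4Δₒ = -305 kJ/mol; plus 2 excess pairs × P = +446 kJ/mol; total 141 kJ/mol.
E(LS) − E(HS) = 141 − (-51) = 192 kJ/mol.

192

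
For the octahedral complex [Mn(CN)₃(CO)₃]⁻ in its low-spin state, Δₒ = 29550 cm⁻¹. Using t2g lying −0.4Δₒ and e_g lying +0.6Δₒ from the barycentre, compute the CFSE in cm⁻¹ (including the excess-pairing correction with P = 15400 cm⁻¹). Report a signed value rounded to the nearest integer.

Ligand charges: 3×(-1) from CN⁻ and 3×(+0) from CO sum to -3; with overall charge -1, Mn is +2.
Group 7 minus oxidation state +2 gives a d⁵ configuration for Mn²⁺.
Electron filling gives t2g^5 e_g^0.
The orbital stabilization is -2.0Δₒ = -2.0 × 29550 = -59100 cm⁻¹.
Pairing penalty: 2 pairs vs 0 in the high-spin reference → 2 extra × P = 30800 cm⁻¹.
Combining: -59100 + 30800 = -28300 cm⁻¹.

-28300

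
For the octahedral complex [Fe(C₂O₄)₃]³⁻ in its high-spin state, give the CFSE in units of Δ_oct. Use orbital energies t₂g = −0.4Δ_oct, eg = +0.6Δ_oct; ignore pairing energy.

0.0 Δ_oct

Each C₂O₄²⁻ contributes -2; 3 × (-2) = -6. With overall charge -3, Fe is in the +3 oxidation state.
Fe is in group 8, so Fe³⁺ is d⁵ (8 − 3 = 5).
Configuration: t₂g³ eg².
CFSE = 3(-0.4Δ_oct) + 2(0.6Δ_oct) = -1.2Δ_oct + 1.2Δ_oct = 0.0Δ_oct.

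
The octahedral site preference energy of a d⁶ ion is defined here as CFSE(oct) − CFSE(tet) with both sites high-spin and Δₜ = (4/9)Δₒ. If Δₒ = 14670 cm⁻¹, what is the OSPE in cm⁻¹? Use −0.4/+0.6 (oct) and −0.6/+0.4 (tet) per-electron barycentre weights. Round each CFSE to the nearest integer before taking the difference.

In an octahedral site d⁶ (HS) is t₂g⁴ eg², giving CFSE(oct) = -0.4Δₒ = -5868 cm⁻¹.
Tetrahedral e³ t₂³ gives -0.6Δₜ = -0.6 × (4/9) × 14670 = -3912 cm⁻¹.
OSPE = -5868 − (-3912) = -1956 cm⁻¹.

-1956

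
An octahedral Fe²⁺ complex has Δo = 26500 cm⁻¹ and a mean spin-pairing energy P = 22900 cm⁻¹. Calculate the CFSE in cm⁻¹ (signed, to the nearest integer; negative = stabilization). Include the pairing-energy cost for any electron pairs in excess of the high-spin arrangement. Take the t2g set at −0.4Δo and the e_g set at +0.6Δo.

Fe²⁺: group 8, so d-count = 8 − 2 = 6.
With Δo > P the complex is low-spin.
Configuration: t2g^6 e_g^0.
Orbital CFSE = -2.4Δo = -2.4 × 26500 = -63600 cm⁻¹.
Excess pairs vs high-spin: 3 − 1 = 2; pairing cost = +45800 cm⁻¹.
Net CFSE = -63600 + 45800 = -17800 cm⁻¹.

-17800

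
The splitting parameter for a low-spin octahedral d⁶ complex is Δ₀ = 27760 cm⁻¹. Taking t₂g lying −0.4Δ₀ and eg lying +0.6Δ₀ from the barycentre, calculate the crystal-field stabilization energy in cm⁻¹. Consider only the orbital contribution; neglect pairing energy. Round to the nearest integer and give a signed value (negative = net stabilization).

-66624

Configuration: t₂g⁶ eg⁰.
CFSE(orbital) = 6×(-0.4Δ₀) + 0×(0.6Δ₀) = -2.4Δ₀; with Δ₀ = 27760 cm⁻¹ that is -66624 cm⁻¹.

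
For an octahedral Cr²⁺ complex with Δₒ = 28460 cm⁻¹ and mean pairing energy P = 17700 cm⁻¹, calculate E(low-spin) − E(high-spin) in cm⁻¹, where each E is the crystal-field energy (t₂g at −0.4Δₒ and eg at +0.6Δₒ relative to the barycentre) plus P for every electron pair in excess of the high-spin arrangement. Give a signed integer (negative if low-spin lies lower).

-10760

Group 6 minus oxidation state +2 gives a d⁴ configuration for Cr²⁺.
High-spin: t₂g³ eg¹, CFSE = -0.6Δₒ = -17076 cm⁻¹.
For low-spin the configuration is t₂g⁴ eg⁰: orbital energy -1.6 × 28460 = -45536 cm⁻¹, and 1 additional pair relative to high-spin adds 17700 cm⁻¹, giving -27836 cm⁻¹.
E(LS) − E(HS) = -27836 − (-17076) = -10760 cm⁻¹.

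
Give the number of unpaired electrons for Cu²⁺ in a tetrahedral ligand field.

1

Cu sits in group 11; removing 2 electrons leaves Cu²⁺ with 11 − 2 = 9 d electrons.
Tetrahedral fields are weak (Δₜ ≈ 4/9 Δₒ), so electrons fill high-spin.
Configuration: e^4 t2^5, giving 1 unpaired electron.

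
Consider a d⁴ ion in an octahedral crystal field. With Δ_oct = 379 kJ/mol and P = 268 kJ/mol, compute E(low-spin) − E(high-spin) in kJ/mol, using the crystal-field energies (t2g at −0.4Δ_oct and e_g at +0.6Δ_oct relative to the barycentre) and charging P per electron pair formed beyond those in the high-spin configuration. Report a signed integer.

In the high-spin limit (t2g^3 e_g^1) the orbital term is -0.6Δ_oct = -227 kJ/mol, with no excess pairing.
Low-spin t2g^4 e_g^0 gives -1.6Δ_oct = -606 kJ/mol, but forming 1 extra pair costs 1P = 268 kJ/mol, so E(LS) = -606 + 268 = -338 kJ/mol.
E(LS) − E(HS) = -338 − (-227) = -111 kJ/mol.

-111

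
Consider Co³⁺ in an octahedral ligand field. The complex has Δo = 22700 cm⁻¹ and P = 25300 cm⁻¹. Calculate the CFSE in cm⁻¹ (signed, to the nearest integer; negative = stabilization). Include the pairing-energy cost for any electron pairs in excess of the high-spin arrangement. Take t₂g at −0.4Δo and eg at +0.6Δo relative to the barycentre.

Co sits in group 9; removing 3 electrons leaves Co³⁺ with 9 − 3 = 6 d electrons.
Here Δo < P (22700 < 25300), so the high-spin state is favoured.
Filling d⁶ accordingly: t₂g⁴ eg².
Orbital CFSE = -0.4Δo = -0.4 × 22700 = -9080 cm⁻¹.
High-spin has no excess pairs, so no pairing correction applies.

-9080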